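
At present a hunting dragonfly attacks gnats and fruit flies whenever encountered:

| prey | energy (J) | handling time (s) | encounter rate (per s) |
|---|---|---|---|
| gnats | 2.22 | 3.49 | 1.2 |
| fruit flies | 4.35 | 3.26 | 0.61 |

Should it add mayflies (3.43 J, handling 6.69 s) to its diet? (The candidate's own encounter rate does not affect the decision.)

No

Current rate: (1.2×2.22 + 0.61×4.35)/(1 + 1.2×3.49 + 0.61×3.26) = 0.7409 J/s.
Profitability of mayflies: 3.43/6.69 = 0.5127 J/s.
Since 0.5127 < R, time spent handling mayflies is better spent searching.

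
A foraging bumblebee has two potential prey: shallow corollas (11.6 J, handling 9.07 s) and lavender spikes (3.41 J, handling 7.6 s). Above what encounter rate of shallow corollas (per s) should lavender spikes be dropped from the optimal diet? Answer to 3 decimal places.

0.060 per s

The zero-one rule: include lavender spikes iff E₂/h₂ > λE₁/(1+λh₁). Equality gives the switch point.
λE₁h₂ = E₂ + λE₂h₁ ⇒ λ = E₂/(E₁h₂ − E₂h₁) = 3.41/(88.16 − 30.93) = 0.05958 per s.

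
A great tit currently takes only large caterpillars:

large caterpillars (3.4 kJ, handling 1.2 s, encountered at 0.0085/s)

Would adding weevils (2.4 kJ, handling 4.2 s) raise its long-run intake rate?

Yes

On large caterpillars alone, R = ΣλE/(1+Σλh) = 0.0289/1.01 = 0.02861 kJ/s.
Profitability of weevils: 2.4/4.2 = 0.5714 kJ/s.
Since 0.5714 > R, including weevils increases the long-run rate.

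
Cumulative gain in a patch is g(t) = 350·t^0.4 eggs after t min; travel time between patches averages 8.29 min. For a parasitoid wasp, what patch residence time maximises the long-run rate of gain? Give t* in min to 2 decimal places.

5.53 min

Optimal t* satisfies g'(t*) = g(t*)/(T + t*).
g'(t) = 0.4·350·t^-0.6. Setting 0.4·350·t^-0.6 = 350·t^0.4/(8.29+t) gives 0.4(8.29+t) = t, so 0.60·t = 0.4×8.29.
t* = 0.4×8.29/0.60 = 5.527 min.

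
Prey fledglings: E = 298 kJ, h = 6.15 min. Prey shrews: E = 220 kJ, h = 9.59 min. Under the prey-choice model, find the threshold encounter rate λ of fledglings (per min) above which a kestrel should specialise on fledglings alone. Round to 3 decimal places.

0.146 per min

Drop shrews once their profitability E₂/h₂ falls below the rate achievable on fledglings alone: E₂/h₂ = λE₁/(1 + λh₁).
Solve for λ: λE₁h₂ = E₂(1 + λh₁) → λ(E₁h₂ − E₂h₁) = E₂ → λ = E₂/(E₁h₂ − E₂h₁).
λ = 220/(298×9.59 − 220×6.15) = 220/1505 = 0.1462 per min.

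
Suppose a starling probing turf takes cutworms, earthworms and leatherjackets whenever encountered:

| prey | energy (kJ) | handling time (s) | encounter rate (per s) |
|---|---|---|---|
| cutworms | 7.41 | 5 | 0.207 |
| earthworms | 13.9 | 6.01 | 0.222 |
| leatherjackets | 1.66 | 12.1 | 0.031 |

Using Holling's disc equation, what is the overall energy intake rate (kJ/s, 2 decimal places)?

R = Σλ_iE_i / (1 + Σλ_ih_i)
Numerator: 0.207×7.41 + 0.222×13.9 + 0.031×1.66 = 4.671
Denominator: 1 + 0.207×5 + 0.222×6.01 + 0.031×12.1 = 3.744
R = 4.671/3.744 = 1.248 kJ/s

1.25 kJ/s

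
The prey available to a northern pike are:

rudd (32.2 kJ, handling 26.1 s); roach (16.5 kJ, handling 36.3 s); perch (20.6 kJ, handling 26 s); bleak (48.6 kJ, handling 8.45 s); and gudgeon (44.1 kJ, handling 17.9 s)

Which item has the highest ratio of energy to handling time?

bleak

Profitability E/h (kJ/s): rudd = 32.2/26.1 = 1.23, roach = 16.5/36.3 = 0.455, perch = 20.6/26 = 0.792, bleak = 48.6/8.45 = 5.75, gudgeon = 44.1/17.9 = 2.46.
Ranked: bleak > gudgeon > rudd > perch > roach.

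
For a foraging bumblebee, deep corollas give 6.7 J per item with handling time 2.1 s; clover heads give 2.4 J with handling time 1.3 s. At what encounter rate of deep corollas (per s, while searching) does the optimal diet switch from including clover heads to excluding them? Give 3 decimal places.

The zero-one rule: include clover heads iff E₂/h₂ > λE₁/(1+λh₁). Equality gives the switch point.
λE₁h₂ = E₂ + λE₂h₁ ⇒ λ = E₂/(E₁h₂ − E₂h₁) = 2.4/(8.71 − 5.04) = 0.654 per s.

0.654 per s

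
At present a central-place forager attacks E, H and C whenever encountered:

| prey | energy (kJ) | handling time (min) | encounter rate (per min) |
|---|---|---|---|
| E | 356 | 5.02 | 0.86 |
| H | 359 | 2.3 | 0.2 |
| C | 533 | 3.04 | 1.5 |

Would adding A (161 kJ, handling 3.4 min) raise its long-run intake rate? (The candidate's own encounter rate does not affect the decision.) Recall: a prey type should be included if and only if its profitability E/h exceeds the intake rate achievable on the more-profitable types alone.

Intake rate on the current diet: R = (0.86×356 + 0.2×359 + 1.5×533) / (1 + 0.86×5.02 + 0.2×2.3 + 1.5×3.04) = 1177/10.34 = 113.9 kJ/min.
A: E/h = 161/3.4 = 47.35 kJ/min.
Since 47.35 < R, time spent handling A is better spent searching.

No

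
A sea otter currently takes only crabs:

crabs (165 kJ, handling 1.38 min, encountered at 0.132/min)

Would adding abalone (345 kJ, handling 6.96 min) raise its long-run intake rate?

Yes

Intake rate on the current diet: R = (0.132×165) / (1 + 0.132×1.38) = 21.78/1.182 = 18.42 kJ/min.
Profitability of abalone: 345/6.96 = 49.57 kJ/min.
49.57 > 18.42, so adding abalone raises the average — include it.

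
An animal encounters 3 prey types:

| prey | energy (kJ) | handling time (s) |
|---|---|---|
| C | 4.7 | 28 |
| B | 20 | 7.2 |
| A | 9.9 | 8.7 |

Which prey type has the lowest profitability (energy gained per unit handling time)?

In descending order of E/h:
B: 20/7.2 = 2.78 kJ/s
A: 9.9/8.7 = 1.14 kJ/s
C: 4.7/28 = 0.168 kJ/s

C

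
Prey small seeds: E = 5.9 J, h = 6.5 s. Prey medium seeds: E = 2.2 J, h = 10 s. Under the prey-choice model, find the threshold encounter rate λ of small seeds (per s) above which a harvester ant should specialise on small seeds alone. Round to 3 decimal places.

0.049 per s

At the threshold, the rate on small seeds alone equals the profitability of medium seeds: λ·5.9/(1 + λ·6.5) = 2.2/10 = 0.22.
Rearranging, λ(5.9 − 0.22×6.5) = 0.22, so λ = 0.22/4.47 = 0.04922 per s.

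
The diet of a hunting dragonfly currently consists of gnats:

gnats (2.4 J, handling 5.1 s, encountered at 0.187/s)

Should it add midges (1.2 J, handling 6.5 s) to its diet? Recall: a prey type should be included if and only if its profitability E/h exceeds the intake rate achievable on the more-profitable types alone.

No

On gnats alone, R = ΣλE/(1+Σλh) = 0.4488/1.954 = 0.2297 J/s.
Profitability of midges: 1.2/6.5 = 0.1846 J/s.
Since 0.1846 < R, time spent handling midges is better spent searching.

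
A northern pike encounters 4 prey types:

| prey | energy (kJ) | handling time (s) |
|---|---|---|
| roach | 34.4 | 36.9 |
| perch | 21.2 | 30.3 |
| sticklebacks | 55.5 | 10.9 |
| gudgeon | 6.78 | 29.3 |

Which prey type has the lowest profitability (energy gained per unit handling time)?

In descending order of E/h:
sticklebacks: 55.5/10.9 = 5.09 kJ/s
roach: 34.4/36.9 = 0.932 kJ/s
perch: 21.2/30.3 = 0.7 kJ/s
gudgeon: 6.78/29.3 = 0.231 kJ/s

gudgeon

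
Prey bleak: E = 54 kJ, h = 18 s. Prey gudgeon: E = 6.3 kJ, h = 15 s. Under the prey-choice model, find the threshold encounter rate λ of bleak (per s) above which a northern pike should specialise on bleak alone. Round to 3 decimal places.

0.009 per s

The zero-one rule: include gudgeon iff E₂/h₂ > λE₁/(1+λh₁). Equality gives the switch point.
λE₁h₂ = E₂ + λE₂h₁ ⇒ λ = E₂/(E₁h₂ − E₂h₁) = 6.3/(810 − 113.4) = 0.009044 per s.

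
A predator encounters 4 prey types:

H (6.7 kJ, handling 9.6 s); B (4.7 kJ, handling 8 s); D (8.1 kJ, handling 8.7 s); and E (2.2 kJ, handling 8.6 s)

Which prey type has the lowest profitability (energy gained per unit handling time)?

E

Profitability E/h (kJ/s): H = 6.7/9.6 = 0.698, B = 4.7/8 = 0.588, D = 8.1/8.7 = 0.931, E = 2.2/8.6 = 0.256.
Ranked: D > H > B > E.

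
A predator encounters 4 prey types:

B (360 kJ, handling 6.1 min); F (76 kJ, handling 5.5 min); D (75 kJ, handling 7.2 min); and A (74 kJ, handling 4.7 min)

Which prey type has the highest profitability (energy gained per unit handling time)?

In descending order of E/h:
B: 360/6.1 = 59 kJ/min
A: 74/4.7 = 15.7 kJ/min
F: 76/5.5 = 13.8 kJ/min
D: 75/7.2 = 10.4 kJ/min

B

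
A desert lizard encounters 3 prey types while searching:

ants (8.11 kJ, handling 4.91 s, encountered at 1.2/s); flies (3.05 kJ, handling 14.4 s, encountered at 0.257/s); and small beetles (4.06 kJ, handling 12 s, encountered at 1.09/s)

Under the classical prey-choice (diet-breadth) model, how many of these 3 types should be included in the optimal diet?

Rank by E/h (kJ/s): ants 1.65, small beetles 0.338, flies 0.212. Include each in turn until the next type's E/h falls below the running intake rate.
Rate on top 1: 1.412. small beetles: 0.338 < 1.412 → exclude; stop.
Optimal diet: ants — 1 of 3 types.

1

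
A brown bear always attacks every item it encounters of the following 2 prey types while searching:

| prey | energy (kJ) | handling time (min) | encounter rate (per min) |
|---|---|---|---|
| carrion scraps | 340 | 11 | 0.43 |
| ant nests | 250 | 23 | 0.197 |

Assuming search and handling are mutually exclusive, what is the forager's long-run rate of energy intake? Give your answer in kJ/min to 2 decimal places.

19.05 kJ/min

R = Σλ_iE_i / (1 + Σλ_ih_i)
Numerator: 0.43×340 + 0.197×250 = 195.4
Denominator: 1 + 0.43×11 + 0.197×23 = 10.26
R = 195.4/10.26 = 19.05 kJ/min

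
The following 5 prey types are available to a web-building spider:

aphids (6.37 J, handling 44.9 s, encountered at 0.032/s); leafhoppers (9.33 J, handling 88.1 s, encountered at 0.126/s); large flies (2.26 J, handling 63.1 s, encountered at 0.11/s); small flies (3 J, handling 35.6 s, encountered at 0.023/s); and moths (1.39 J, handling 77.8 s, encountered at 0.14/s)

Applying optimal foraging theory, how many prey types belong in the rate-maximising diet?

E/h in descending order: aphids 0.142, leafhoppers 0.106, small flies 0.0843, large flies 0.0358, moths 0.0179 J/s. The optimal diet is the largest prefix of this list for which every included type satisfies E_i/h_i > R on the types above it.
Rate on top 1: 0.08365. leafhoppers: 0.106 > 0.08365 → include.
Rate on top 2: 0.1019. small flies: 0.0843 < 0.1019 → exclude; stop.
Optimal diet: aphids, leafhoppers — 2 of 5 types.

2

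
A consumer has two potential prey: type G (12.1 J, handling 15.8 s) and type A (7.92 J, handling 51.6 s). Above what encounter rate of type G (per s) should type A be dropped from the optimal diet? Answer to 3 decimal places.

The zero-one rule: include type A iff E₂/h₂ > λE₁/(1+λh₁). Equality gives the switch point.
λE₁h₂ = E₂ + λE₂h₁ ⇒ λ = E₂/(E₁h₂ − E₂h₁) = 7.92/(624.4 − 125.1) = 0.01586 per s.

0.016 per s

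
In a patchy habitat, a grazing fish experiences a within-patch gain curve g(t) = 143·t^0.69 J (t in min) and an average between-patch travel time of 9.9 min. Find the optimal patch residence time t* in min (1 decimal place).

22.0 min

Optimal t* satisfies g'(t*) = g(t*)/(T + t*).
g'(t) = 0.69·143·t^-0.31. Setting 0.69·143·t^-0.31 = 143·t^0.69/(9.9+t) gives 0.69(9.9+t) = t, so 0.31·t = 0.69×9.9.
t* = 0.69×9.9/0.31 = 22.04 min.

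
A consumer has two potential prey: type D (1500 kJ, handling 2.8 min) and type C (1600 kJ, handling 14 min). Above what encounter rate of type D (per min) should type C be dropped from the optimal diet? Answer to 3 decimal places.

Drop type C once their profitability E₂/h₂ falls below the rate achievable on type D alone: E₂/h₂ = λE₁/(1 + λh₁).
Solve for λ: λE₁h₂ = E₂(1 + λh₁) → λ(E₁h₂ − E₂h₁) = E₂ → λ = E₂/(E₁h₂ − E₂h₁).
λ = 1600/(1500×14 − 1600×2.8) = 1600/1.652e+04 = 0.09685 per min.

0.097 per min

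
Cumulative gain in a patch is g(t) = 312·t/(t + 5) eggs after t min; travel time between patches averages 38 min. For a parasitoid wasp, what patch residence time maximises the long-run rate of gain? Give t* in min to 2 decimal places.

13.78 min

Maximise g(t)/(T+t): set derivative to zero → g'(t)(T+t) = g(t).
g'(t) = 312·5/(t + 5)². Setting 312·5/(t+5)² = 312t/[(t+5)(38+t)] gives 5(38+t) = t(t+5), so t² = 5×38 = 190.
t* = √190 = 13.78 min.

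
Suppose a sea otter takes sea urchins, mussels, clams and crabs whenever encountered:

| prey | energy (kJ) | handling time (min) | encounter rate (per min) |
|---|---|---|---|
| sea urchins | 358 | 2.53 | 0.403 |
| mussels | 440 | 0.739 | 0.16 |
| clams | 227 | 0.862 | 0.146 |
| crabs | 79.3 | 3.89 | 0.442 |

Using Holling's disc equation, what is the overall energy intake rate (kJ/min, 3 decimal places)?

71.017 kJ/min

R = (0.403×358 + 0.16×440 + 0.146×227 + 0.442×79.3) / (1 + 0.403×2.53 + 0.16×0.739 + 0.146×0.862 + 0.442×3.89) = 282.9/3.983 = 71.02 kJ/min.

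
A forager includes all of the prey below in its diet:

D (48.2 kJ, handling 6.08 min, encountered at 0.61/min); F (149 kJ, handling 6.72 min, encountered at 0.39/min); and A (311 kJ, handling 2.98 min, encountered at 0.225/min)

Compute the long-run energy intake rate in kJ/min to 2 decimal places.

R = Σλ_iE_i / (1 + Σλ_ih_i)
Numerator: 0.61×48.2 + 0.39×149 + 0.225×311 = 157.5
Denominator: 1 + 0.61×6.08 + 0.39×6.72 + 0.225×2.98 = 8
R = 157.5/8 = 19.69 kJ/min

19.69 kJ/min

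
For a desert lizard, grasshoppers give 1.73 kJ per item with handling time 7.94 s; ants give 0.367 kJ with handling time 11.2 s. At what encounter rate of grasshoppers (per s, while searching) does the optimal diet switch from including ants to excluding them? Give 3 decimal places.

Drop ants once their profitability E₂/h₂ falls below the rate achievable on grasshoppers alone: E₂/h₂ = λE₁/(1 + λh₁).
Solve for λ: λE₁h₂ = E₂(1 + λh₁) → λ(E₁h₂ − E₂h₁) = E₂ → λ = E₂/(E₁h₂ − E₂h₁).
λ = 0.367/(1.73×11.2 − 0.367×7.94) = 0.367/16.46 = 0.02229 per s.

0.022 per s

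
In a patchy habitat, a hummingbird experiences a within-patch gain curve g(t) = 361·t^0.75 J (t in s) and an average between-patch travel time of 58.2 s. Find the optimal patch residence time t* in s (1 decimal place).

By the marginal value theorem, leave when the instantaneous gain rate g'(t) equals the habitat-wide average g(t)/(T + t).
g'(t) = 0.75·361·t^-0.25. Setting 0.75·361·t^-0.25 = 361·t^0.75/(58.2+t) gives 0.75(58.2+t) = t, so 0.25·t = 0.75×58.2.
t* = 0.75×58.2/0.25 = 174.6 s.

174.6 s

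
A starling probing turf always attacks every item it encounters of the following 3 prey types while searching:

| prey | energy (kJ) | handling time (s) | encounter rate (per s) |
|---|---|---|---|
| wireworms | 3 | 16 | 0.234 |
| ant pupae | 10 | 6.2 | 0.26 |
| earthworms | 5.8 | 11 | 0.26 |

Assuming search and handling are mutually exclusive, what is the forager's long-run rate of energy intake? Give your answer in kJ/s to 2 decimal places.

0.52 kJ/s

Energy encountered per unit search time: 0.234×3 + 0.26×10 + 0.26×5.8 = 4.81 kJ/s.
Handling time per unit search time: 0.234×16 + 0.26×6.2 + 0.26×11 = 8.216.
Rate = 4.81/(1 + 8.216) = 0.5219 kJ/s.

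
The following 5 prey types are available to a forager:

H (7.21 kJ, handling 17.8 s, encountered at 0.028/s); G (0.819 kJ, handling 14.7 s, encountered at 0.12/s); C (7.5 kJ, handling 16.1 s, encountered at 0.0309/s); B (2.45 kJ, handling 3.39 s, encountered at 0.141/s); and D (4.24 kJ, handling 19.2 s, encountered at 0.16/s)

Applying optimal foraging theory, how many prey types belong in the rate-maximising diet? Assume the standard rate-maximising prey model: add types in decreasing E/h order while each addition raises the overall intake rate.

E/h in descending order: B 0.723, C 0.466, H 0.405, D 0.221, G 0.0557 kJ/s. The optimal diet is the largest prefix of this list for which every included type satisfies E_i/h_i > R on the types above it.
Rate on top 1: 0.2337. C: 0.466 > 0.2337 → include.
Rate on top 2: 0.2922. H: 0.405 > 0.2922 → include.
Rate on top 3: 0.3149. D: 0.221 < 0.3149 → exclude; stop.
Optimal diet: B, C, H — 3 of 5 types.

3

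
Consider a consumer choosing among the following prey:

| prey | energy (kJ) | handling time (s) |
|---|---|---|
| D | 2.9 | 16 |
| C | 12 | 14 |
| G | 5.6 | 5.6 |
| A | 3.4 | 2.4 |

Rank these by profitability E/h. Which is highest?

A

In descending order of E/h:
A: 3.4/2.4 = 1.42 kJ/s
G: 5.6/5.6 = 1 kJ/s
C: 12/14 = 0.857 kJ/s
D: 2.9/16 = 0.181 kJ/s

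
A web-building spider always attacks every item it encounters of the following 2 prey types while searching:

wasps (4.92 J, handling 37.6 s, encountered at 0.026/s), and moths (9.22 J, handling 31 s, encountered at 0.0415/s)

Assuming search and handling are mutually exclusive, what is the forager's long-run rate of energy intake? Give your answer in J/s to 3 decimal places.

R = Σλ_iE_i / (1 + Σλ_ih_i)
Numerator: 0.026×4.92 + 0.0415×9.22 = 0.5106
Denominator: 1 + 0.026×37.6 + 0.0415×31 = 3.264
R = 0.5106/3.264 = 0.1564 J/s

0.156 J/s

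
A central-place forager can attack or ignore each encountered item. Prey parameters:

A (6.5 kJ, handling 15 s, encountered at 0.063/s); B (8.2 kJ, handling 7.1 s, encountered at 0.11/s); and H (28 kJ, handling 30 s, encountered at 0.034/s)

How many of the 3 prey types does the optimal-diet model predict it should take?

E/h in descending order: B 1.15, H 0.933, A 0.433 kJ/s. The optimal diet is the largest prefix of this list for which every included type satisfies E_i/h_i > R on the types above it.
Rate on top 1: 0.5065. H: 0.933 > 0.5065 → include.
Rate on top 2: 0.6619. A: 0.433 < 0.6619 → exclude; stop.
Optimal diet: B, H — 2 of 3 types.

2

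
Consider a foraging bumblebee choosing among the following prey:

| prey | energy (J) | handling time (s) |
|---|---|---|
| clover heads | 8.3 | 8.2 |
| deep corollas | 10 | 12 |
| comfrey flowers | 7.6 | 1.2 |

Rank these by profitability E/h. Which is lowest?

Profitability E/h (J/s): clover heads = 8.3/8.2 = 1.01, deep corollas = 10/12 = 0.833, comfrey flowers = 7.6/1.2 = 6.33.
Ranked: comfrey flowers > clover heads > deep corollas.

deep corollas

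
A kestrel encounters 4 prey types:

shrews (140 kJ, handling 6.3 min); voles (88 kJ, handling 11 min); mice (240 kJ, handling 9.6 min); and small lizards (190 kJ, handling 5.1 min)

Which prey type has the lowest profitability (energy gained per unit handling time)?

voles

In descending order of E/h:
small lizards: 190/5.1 = 37.3 kJ/min
mice: 240/9.6 = 25 kJ/min
shrews: 140/6.3 = 22.2 kJ/min
voles: 88/11 = 8 kJ/min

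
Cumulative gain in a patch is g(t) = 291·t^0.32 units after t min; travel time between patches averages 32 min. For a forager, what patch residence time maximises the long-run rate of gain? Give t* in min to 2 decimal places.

By the marginal value theorem, leave when the instantaneous gain rate g'(t) equals the habitat-wide average g(t)/(T + t).
g'(t) = 0.32·291·t^-0.68. Setting 0.32·291·t^-0.68 = 291·t^0.32/(32+t) gives 0.32(32+t) = t, so 0.68·t = 0.32×32.
t* = 0.32×32/0.68 = 15.06 min.

15.06 min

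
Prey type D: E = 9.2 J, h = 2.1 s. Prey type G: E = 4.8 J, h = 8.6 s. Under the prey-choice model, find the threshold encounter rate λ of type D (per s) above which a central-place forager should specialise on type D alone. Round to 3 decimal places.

Drop type G once their profitability E₂/h₂ falls below the rate achievable on type D alone: E₂/h₂ = λE₁/(1 + λh₁).
Solve for λ: λE₁h₂ = E₂(1 + λh₁) → λ(E₁h₂ − E₂h₁) = E₂ → λ = E₂/(E₁h₂ − E₂h₁).
λ = 4.8/(9.2×8.6 − 4.8×2.1) = 4.8/69.04 = 0.06952 per s.

0.070 per s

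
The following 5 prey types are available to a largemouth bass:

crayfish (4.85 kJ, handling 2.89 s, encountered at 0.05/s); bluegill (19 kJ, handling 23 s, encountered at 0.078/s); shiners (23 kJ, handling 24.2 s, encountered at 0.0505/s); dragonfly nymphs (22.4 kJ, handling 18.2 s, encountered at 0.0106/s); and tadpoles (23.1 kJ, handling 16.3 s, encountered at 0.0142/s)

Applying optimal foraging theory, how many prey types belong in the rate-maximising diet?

5

Profitabilities (E/h, kJ/s): crayfish 1.68, tadpoles 1.42, dragonfly nymphs 1.23, shiners 0.95, bluegill 0.826. Add prey in this order while the next type's profitability exceeds the intake rate on those already taken.
Rate on top 1: 0.2119. tadpoles: 1.42 > 0.2119 → include.
Rate on top 2: 0.4146. dragonfly nymphs: 1.23 > 0.4146 → include.
Rate on top 3: 0.515. shiners: 0.95 > 0.515 → include.
Rate on top 4: 0.7057. bluegill: 0.826 > 0.7057 → include.
Optimal diet: crayfish, tadpoles, dragonfly nymphs, shiners, bluegill — 5 of 5 types.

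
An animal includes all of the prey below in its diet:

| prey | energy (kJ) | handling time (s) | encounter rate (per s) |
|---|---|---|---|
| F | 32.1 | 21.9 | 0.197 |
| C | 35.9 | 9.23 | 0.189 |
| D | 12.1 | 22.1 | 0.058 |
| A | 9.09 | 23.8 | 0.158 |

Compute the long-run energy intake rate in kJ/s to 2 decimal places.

R = (0.197×32.1 + 0.189×35.9 + 0.058×12.1 + 0.158×9.09) / (1 + 0.197×21.9 + 0.189×9.23 + 0.058×22.1 + 0.158×23.8) = 15.25/12.1 = 1.26 kJ/s.

1.26 kJ/s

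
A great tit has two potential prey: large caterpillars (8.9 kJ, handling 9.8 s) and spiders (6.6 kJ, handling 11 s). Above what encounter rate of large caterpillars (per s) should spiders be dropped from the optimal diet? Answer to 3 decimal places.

At the threshold, the rate on large caterpillars alone equals the profitability of spiders: λ·8.9/(1 + λ·9.8) = 6.6/11 = 0.6.
Rearranging, λ(8.9 − 0.6×9.8) = 0.6, so λ = 0.6/3.02 = 0.1987 per s.

0.199 per s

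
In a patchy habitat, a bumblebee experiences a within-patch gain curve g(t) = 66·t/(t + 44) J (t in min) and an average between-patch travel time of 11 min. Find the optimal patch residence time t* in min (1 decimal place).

22.0 min

By the marginal value theorem, leave when the instantaneous gain rate g'(t) equals the habitat-wide average g(t)/(T + t).
g'(t) = 66·44/(t + 44)². Setting 66·44/(t+44)² = 66t/[(t+44)(11+t)] gives 44(11+t) = t(t+44), so t² = 44×11 = 484.
t* = √484 = 22 min.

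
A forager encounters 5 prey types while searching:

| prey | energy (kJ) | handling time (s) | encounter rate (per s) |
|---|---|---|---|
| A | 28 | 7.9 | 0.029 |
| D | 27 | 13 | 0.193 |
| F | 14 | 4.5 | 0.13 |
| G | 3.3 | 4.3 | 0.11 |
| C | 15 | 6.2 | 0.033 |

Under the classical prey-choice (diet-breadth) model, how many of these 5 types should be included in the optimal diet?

E/h in descending order: A 3.54, F 3.11, C 2.42, D 2.08, G 0.767 kJ/s. The optimal diet is the largest prefix of this list for which every included type satisfies E_i/h_i > R on the types above it.
Rate on top 1: 0.6606. F: 3.11 > 0.6606 → include.
Rate on top 2: 1.451. C: 2.42 > 1.451 → include.
Rate on top 3: 1.549. D: 2.08 > 1.549 → include.
Rate on top 4: 1.842. G: 0.767 < 1.842 → exclude; stop.
Optimal diet: A, F, C, D — 4 of 5 types.

4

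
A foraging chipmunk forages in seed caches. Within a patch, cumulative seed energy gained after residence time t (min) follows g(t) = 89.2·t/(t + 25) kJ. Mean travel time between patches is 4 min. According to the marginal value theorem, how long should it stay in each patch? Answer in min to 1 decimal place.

Maximise g(t)/(T+t): set derivative to zero → g'(t)(T+t) = g(t).
g'(t) = 89.2·25/(t + 25)². Setting 89.2·25/(t+25)² = 89.2t/[(t+25)(4+t)] gives 25(4+t) = t(t+25), so t² = 25×4 = 100.
t* = √100 = 10 min.

10.0 min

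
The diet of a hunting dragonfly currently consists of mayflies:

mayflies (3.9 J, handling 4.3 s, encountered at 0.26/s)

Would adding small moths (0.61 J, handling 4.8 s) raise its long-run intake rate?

Current rate: (0.26×3.9)/(1 + 0.26×4.3) = 0.4788 J/s.
small moths: E/h = 0.61/4.8 = 0.1271 J/s.
Since 0.1271 < R, time spent handling small moths is better spent searching.

No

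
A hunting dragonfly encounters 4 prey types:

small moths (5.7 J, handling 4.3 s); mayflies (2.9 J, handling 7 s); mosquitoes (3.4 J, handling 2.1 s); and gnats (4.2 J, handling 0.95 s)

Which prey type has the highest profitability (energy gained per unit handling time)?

gnats

In descending order of E/h:
gnats: 4.2/0.95 = 4.42 J/s
mosquitoes: 3.4/2.1 = 1.62 J/s
small moths: 5.7/4.3 = 1.33 J/s
mayflies: 2.9/7 = 0.414 J/s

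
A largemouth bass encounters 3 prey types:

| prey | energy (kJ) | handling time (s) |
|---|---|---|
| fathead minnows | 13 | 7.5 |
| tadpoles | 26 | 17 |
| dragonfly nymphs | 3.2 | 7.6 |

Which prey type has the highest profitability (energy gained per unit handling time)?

fathead minnows

In descending order of E/h:
fathead minnows: 13/7.5 = 1.73 kJ/s
tadpoles: 26/17 = 1.53 kJ/s
dragonfly nymphs: 3.2/7.6 = 0.421 kJ/s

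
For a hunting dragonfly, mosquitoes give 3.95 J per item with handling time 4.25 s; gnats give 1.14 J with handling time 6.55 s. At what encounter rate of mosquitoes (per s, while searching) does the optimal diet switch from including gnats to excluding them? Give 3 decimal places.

0.054 per s

At the threshold, the rate on mosquitoes alone equals the profitability of gnats: λ·3.95/(1 + λ·4.25) = 1.14/6.55 = 0.174.
Rearranging, λ(3.95 − 0.174×4.25) = 0.174, so λ = 0.174/3.21 = 0.05421 per s.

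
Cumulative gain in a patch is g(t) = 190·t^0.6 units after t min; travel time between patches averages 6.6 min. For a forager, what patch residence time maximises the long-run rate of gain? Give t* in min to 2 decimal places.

By the marginal value theorem, leave when the instantaneous gain rate g'(t) equals the habitat-wide average g(t)/(T + t).
g'(t) = 0.6·190·t^-0.4. Setting 0.6·190·t^-0.4 = 190·t^0.6/(6.6+t) gives 0.6(6.6+t) = t, so 0.40·t = 0.6×6.6.
t* = 0.6×6.6/0.40 = 9.9 min.

9.90 min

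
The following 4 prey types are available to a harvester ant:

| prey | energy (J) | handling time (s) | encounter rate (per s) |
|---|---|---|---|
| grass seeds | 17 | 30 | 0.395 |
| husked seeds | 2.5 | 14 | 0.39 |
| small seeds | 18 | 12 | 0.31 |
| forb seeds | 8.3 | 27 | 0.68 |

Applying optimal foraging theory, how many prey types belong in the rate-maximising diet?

E/h in descending order: small seeds 1.5, grass seeds 0.567, forb seeds 0.307, husked seeds 0.179 J/s. The optimal diet is the largest prefix of this list for which every included type satisfies E_i/h_i > R on the types above it.
Rate on top 1: 1.182. grass seeds: 0.567 < 1.182 → exclude; stop.
Optimal diet: small seeds — 1 of 4 types.

1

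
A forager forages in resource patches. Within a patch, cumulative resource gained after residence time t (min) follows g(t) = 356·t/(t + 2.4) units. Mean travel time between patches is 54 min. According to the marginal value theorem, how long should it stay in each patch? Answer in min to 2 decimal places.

11.38 min

Maximise g(t)/(T+t): set derivative to zero → g'(t)(T+t) = g(t).
g'(t) = 356·2.4/(t + 2.4)². Setting 356·2.4/(t+2.4)² = 356t/[(t+2.4)(54+t)] gives 2.4(54+t) = t(t+2.4), so t² = 2.4×54 = 129.6.
t* = √129.6 = 11.38 min.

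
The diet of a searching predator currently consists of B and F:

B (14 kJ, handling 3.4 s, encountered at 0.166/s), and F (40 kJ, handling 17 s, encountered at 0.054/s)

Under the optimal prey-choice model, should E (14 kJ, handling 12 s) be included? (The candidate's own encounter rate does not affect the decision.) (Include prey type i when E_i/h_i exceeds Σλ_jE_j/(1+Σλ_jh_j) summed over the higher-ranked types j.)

Intake rate on the current diet: R = (0.166×14 + 0.054×40) / (1 + 0.166×3.4 + 0.054×17) = 4.484/2.482 = 1.806 kJ/s.
E: E/h = 14/12 = 1.167 kJ/s.
Since 1.167 < R, time spent handling E is better spent searching.

No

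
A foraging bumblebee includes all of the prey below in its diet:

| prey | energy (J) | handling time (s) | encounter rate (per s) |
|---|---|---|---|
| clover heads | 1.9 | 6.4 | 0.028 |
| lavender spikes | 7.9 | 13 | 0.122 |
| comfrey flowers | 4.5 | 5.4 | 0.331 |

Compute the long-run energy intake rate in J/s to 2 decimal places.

R = (0.028×1.9 + 0.122×7.9 + 0.331×4.5) / (1 + 0.028×6.4 + 0.122×13 + 0.331×5.4) = 2.506/4.553 = 0.5506 J/s.

0.55 J/s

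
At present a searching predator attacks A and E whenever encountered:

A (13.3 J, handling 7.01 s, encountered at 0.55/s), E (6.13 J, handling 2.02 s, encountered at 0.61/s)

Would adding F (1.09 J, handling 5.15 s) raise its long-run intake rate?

No

Current rate: (0.55×13.3 + 0.61×6.13)/(1 + 0.55×7.01 + 0.61×2.02) = 1.816 J/s.
Profitability of F: 1.09/5.15 = 0.2117 J/s.
0.2117 < 1.816, so adding F would lower the average — exclude it.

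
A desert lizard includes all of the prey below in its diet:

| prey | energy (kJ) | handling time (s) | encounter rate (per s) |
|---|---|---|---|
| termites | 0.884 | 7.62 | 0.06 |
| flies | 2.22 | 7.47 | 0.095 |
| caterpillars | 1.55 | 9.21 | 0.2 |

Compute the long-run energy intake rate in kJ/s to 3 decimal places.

R = (0.06×0.884 + 0.095×2.22 + 0.2×1.55) / (1 + 0.06×7.62 + 0.095×7.47 + 0.2×9.21) = 0.5739/4.009 = 0.1432 kJ/s.

0.143 kJ/s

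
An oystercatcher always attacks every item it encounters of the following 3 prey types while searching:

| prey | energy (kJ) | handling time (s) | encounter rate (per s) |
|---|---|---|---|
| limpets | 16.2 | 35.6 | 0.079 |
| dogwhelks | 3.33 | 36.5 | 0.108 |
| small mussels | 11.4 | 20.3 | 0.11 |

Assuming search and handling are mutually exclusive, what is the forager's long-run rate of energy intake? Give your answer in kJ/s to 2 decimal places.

0.29 kJ/s

R = (0.079×16.2 + 0.108×3.33 + 0.11×11.4) / (1 + 0.079×35.6 + 0.108×36.5 + 0.11×20.3) = 2.893/9.987 = 0.2897 kJ/s.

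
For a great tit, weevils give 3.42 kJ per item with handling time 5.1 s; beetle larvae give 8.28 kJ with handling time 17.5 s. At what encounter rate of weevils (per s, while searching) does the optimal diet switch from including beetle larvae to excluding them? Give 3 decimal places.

0.470 per s

At the threshold, the rate on weevils alone equals the profitability of beetle larvae: λ·3.42/(1 + λ·5.1) = 8.28/17.5 = 0.4731.
Rearranging, λ(3.42 − 0.4731×5.1) = 0.4731, so λ = 0.4731/1.007 = 0.4699 per s.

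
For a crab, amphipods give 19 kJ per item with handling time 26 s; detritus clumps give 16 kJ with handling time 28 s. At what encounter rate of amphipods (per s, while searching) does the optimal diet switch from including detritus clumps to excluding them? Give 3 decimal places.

At the threshold, the rate on amphipods alone equals the profitability of detritus clumps: λ·19/(1 + λ·26) = 16/28 = 0.5714.
Rearranging, λ(19 − 0.5714×26) = 0.5714, so λ = 0.5714/4.143 = 0.1379 per s.

0.138 per s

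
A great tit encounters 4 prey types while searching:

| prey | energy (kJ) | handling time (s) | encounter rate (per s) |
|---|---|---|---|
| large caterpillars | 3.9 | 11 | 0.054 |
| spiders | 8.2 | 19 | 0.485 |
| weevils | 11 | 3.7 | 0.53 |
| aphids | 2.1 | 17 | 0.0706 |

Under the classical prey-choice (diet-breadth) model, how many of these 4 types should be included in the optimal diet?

1

Rank by E/h (kJ/s): weevils 2.97, spiders 0.432, large caterpillars 0.355, aphids 0.124. Include each in turn until the next type's E/h falls below the running intake rate.
Rate on top 1: 1.969. spiders: 0.432 < 1.969 → exclude; stop.
Optimal diet: weevils — 1 of 4 types.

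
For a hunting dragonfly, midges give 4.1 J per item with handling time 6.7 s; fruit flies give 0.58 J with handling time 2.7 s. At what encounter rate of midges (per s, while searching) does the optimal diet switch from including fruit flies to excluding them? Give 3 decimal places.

0.081 per s

The zero-one rule: include fruit flies iff E₂/h₂ > λE₁/(1+λh₁). Equality gives the switch point.
λE₁h₂ = E₂ + λE₂h₁ ⇒ λ = E₂/(E₁h₂ − E₂h₁) = 0.58/(11.07 − 3.886) = 0.08073 per s.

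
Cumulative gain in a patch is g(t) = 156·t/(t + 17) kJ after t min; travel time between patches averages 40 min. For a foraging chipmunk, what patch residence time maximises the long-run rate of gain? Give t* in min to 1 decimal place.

Optimal t* satisfies g'(t*) = g(t*)/(T + t*).
g'(t) = 156·17/(t + 17)². Setting 156·17/(t+17)² = 156t/[(t+17)(40+t)] gives 17(40+t) = t(t+17), so t² = 17×40 = 680.
t* = √680 = 26.08 min.

26.1 min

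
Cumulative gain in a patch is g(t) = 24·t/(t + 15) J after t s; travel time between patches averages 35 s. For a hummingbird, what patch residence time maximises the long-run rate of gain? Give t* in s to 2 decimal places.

22.91 s

By the marginal value theorem, leave when the instantaneous gain rate g'(t) equals the habitat-wide average g(t)/(T + t).
g'(t) = 24·15/(t + 15)². Setting 24·15/(t+15)² = 24t/[(t+15)(35+t)] gives 15(35+t) = t(t+15), so t² = 15×35 = 525.
t* = √525 = 22.91 s.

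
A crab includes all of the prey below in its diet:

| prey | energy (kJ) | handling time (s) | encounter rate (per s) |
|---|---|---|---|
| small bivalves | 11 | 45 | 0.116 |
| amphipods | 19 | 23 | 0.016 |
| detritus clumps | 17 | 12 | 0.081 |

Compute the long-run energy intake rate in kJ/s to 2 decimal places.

0.39 kJ/s

Energy encountered per unit search time: 0.116×11 + 0.016×19 + 0.081×17 = 2.957 kJ/s.
Handling time per unit search time: 0.116×45 + 0.016×23 + 0.081×12 = 6.56.
Rate = 2.957/(1 + 6.56) = 0.3911 kJ/s.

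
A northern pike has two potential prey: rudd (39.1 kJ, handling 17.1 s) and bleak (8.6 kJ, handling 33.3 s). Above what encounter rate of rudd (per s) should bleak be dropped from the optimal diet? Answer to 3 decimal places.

The zero-one rule: include bleak iff E₂/h₂ > λE₁/(1+λh₁). Equality gives the switch point.
λE₁h₂ = E₂ + λE₂h₁ ⇒ λ = E₂/(E₁h₂ − E₂h₁) = 8.6/(1302 − 147.1) = 0.007446 per s.

0.007 per s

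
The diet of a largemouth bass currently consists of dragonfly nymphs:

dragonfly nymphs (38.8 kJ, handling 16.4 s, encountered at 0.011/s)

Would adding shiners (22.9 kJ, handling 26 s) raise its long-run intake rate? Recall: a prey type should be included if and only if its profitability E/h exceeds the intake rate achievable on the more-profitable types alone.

Yes

On dragonfly nymphs alone, R = ΣλE/(1+Σλh) = 0.4268/1.18 = 0.3616 kJ/s.
Profitability of shiners: 22.9/26 = 0.8808 kJ/s.
Since 0.8808 > R, including shiners increases the long-run rate.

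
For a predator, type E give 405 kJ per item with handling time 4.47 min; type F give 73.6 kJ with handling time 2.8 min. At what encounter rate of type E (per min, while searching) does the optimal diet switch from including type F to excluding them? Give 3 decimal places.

0.091 per min

At the threshold, the rate on type E alone equals the profitability of type F: λ·405/(1 + λ·4.47) = 73.6/2.8 = 26.29.
Rearranging, λ(405 − 26.29×4.47) = 26.29, so λ = 26.29/287.5 = 0.09143 per min.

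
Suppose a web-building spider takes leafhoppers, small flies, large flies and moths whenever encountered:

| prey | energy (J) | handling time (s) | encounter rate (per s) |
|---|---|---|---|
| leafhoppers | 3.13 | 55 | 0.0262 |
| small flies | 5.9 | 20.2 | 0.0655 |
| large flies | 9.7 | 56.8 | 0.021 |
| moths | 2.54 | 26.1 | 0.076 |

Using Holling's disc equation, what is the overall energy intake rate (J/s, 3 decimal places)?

0.125 J/s

R = (0.0262×3.13 + 0.0655×5.9 + 0.021×9.7 + 0.076×2.54) / (1 + 0.0262×55 + 0.0655×20.2 + 0.021×56.8 + 0.076×26.1) = 0.8652/6.941 = 0.1247 J/s.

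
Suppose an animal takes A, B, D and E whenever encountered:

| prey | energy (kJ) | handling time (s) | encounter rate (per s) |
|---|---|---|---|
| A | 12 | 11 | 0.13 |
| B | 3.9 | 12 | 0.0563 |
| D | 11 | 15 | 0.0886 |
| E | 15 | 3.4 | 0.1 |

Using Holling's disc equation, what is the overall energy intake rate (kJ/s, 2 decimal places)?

R = (0.13×12 + 0.0563×3.9 + 0.0886×11 + 0.1×15) / (1 + 0.13×11 + 0.0563×12 + 0.0886×15 + 0.1×3.4) = 4.254/4.775 = 0.891 kJ/s.

0.89 kJ/s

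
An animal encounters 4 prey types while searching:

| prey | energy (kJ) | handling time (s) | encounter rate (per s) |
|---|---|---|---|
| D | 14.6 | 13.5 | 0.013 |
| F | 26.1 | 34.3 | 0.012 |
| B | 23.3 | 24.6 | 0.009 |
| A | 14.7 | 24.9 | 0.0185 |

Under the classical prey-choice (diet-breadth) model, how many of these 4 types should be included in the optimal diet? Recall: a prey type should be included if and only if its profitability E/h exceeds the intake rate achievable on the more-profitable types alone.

Profitabilities (E/h, kJ/s): D 1.08, B 0.947, F 0.761, A 0.59. Add prey in this order while the next type's profitability exceeds the intake rate on those already taken.
Rate on top 1: 0.1615. B: 0.947 > 0.1615 → include.
Rate on top 2: 0.286. F: 0.761 > 0.286 → include.
Rate on top 3: 0.3941. A: 0.59 > 0.3941 → include.
Optimal diet: D, B, F, A — 4 of 4 types.

4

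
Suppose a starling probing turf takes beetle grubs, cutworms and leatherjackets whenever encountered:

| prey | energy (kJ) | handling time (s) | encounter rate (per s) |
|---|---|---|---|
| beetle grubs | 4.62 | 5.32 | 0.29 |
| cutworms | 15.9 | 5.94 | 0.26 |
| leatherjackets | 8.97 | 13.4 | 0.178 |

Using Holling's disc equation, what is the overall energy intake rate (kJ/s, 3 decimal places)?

Energy encountered per unit search time: 0.29×4.62 + 0.26×15.9 + 0.178×8.97 = 7.07 kJ/s.
Handling time per unit search time: 0.29×5.32 + 0.26×5.94 + 0.178×13.4 = 5.472.
Rate = 7.07/(1 + 5.472) = 1.092 kJ/s.

1.092 kJ/s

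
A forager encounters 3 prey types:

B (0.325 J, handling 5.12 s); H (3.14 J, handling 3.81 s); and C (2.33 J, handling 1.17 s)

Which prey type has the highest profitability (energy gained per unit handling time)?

In descending order of E/h:
C: 2.33/1.17 = 1.99 J/s
H: 3.14/3.81 = 0.824 J/s
B: 0.325/5.12 = 0.0635 J/s

C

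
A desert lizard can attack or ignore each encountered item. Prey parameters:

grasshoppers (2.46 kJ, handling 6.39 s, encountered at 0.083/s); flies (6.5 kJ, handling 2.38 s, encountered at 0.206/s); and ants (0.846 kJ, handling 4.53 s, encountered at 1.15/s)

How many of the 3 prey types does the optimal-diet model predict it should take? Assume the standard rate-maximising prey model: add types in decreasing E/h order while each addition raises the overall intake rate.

E/h in descending order: flies 2.73, grasshoppers 0.385, ants 0.187 kJ/s. The optimal diet is the largest prefix of this list for which every included type satisfies E_i/h_i > R on the types above it.
Rate on top 1: 0.8985. grasshoppers: 0.385 < 0.8985 → exclude; stop.
Optimal diet: flies — 1 of 3 types.

1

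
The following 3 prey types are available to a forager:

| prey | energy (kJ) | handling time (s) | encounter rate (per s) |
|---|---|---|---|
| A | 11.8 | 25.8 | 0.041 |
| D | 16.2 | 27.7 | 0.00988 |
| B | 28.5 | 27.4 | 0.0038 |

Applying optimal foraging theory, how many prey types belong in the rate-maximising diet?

3

E/h in descending order: B 1.04, D 0.585, A 0.457 kJ/s. The optimal diet is the largest prefix of this list for which every included type satisfies E_i/h_i > R on the types above it.
Rate on top 1: 0.09809. D: 0.585 > 0.09809 → include.
Rate on top 2: 0.1948. A: 0.457 > 0.1948 → include.
Optimal diet: B, D, A — 3 of 3 types.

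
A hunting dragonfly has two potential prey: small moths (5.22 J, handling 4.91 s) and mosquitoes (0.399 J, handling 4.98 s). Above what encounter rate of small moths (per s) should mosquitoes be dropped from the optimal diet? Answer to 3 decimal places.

At the threshold, the rate on small moths alone equals the profitability of mosquitoes: λ·5.22/(1 + λ·4.91) = 0.399/4.98 = 0.08012.
Rearranging, λ(5.22 − 0.08012×4.91) = 0.08012, so λ = 0.08012/4.827 = 0.0166 per s.

0.017 per s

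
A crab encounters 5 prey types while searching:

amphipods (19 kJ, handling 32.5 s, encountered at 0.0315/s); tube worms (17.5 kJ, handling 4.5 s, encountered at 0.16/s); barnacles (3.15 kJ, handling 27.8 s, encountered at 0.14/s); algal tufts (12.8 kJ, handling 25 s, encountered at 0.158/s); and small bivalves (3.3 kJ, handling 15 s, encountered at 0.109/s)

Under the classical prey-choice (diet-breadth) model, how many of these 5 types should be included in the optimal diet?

Profitabilities (E/h, kJ/s): tube worms 3.89, amphipods 0.585, algal tufts 0.512, small bivalves 0.22, barnacles 0.113. Add prey in this order while the next type's profitability exceeds the intake rate on those already taken.
Rate on top 1: 1.628. amphipods: 0.585 < 1.628 → exclude; stop.
Optimal diet: tube worms — 1 of 5 types.

1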